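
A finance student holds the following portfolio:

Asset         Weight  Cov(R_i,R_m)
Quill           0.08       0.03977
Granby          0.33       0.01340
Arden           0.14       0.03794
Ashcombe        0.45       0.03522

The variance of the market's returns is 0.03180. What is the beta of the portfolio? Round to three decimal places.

0.905

β_Quill = 0.03977 / 0.03180 = 1.2506
β_Granby = 0.01340 / 0.03180 = 0.4214
β_Arden = 0.03794 / 0.03180 = 1.1931
β_Ashcombe = 0.03522 / 0.03180 = 1.1075
β_P = Σ w_i β_i = 0.08×1.2506 + 0.33×0.4214 + 0.14×1.1931 + 0.45×1.1075 = 0.9045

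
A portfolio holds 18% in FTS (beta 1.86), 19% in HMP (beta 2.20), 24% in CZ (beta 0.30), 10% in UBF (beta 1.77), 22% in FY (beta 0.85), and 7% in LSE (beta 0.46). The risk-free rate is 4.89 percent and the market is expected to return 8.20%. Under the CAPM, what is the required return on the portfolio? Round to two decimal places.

8.93%

β_P = Σ w_i β_i = 0.18×1.86 + 0.19×2.20 + 0.24×0.30 + 0.10×1.77 + 0.22×0.85 + 0.07×0.46 = 1.2210
MRP = 8.20% − 4.89% = 3.31%
E(R_P) = R_f + β_P × MRP = 4.89% + 1.2210 × 3.31% = 8.93%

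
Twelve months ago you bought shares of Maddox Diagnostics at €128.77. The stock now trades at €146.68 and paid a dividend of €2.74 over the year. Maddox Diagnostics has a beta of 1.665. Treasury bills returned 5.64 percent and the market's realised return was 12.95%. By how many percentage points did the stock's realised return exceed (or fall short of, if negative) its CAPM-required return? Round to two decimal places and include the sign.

-1.77%

Realised HPR = (P1 + D1 − P0) / P0 = (146.68 + 2.74 − 128.77) / 128.77 = 20.65 / 128.77 = 16.0363%
MRP = 12.95% − 5.64% = 7.31%
CAPM required = R_f + β·MRP = 5.64% + 1.665 × 7.31% = 17.81115%
α = realised − required = 16.0363% − 17.81115% = -1.77%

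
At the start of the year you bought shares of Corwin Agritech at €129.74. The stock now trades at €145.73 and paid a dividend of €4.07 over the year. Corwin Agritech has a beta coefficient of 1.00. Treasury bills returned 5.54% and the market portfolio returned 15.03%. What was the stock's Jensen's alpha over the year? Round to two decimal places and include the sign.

Realised HPR = (P1 + D1 − P0) / P0 = (145.73 + 4.07 − 129.74) / 129.74 = 20.06 / 129.74 = 15.4617%
MRP = 15.03% − 5.54% = 9.49%
CAPM required = R_f + β·MRP = 5.54% + 1.00 × 9.49% = 15.0300%
α = realised − required = 15.4617% − 15.0300% = +0.43%

+0.43%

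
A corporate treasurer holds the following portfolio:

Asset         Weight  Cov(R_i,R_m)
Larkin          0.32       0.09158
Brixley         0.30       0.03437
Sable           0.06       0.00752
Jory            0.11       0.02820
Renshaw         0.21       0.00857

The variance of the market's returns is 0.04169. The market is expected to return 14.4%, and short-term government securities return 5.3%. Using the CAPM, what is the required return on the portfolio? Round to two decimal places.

β_Larkin = 0.09158 / 0.04169 = 2.1967
β_Brixley = 0.03437 / 0.04169 = 0.8244
β_Sable = 0.00752 / 0.04169 = 0.1804
β_Jory = 0.02820 / 0.04169 = 0.6764
β_Renshaw = 0.00857 / 0.04169 = 0.2056
β_P = Σ w_i β_i = 0.32×2.1967 + 0.30×0.8244 + 0.06×0.1804 + 0.11×0.6764 + 0.21×0.2056 = 1.0787
MRP = 14.4% − 5.3% = 9.10%
E(R_P) = R_f + β_P × MRP = 5.3% + 1.0787 × 9.1% = 15.12%

15.12%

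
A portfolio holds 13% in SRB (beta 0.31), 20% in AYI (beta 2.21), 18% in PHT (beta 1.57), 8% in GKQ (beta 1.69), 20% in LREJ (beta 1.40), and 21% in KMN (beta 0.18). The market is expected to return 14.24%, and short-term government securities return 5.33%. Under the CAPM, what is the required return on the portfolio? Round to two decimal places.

16.18%

β_P = Σ w_i β_i = 0.13×0.31 + 0.20×2.21 + 0.18×1.57 + 0.08×1.69 + 0.20×1.40 + 0.21×0.18 = 1.2179
MRP = 14.24% − 5.33% = 8.91%
E(R_P) = R_f + β_P × MRP = 5.33% + 1.2179 × 8.91% = 16.18%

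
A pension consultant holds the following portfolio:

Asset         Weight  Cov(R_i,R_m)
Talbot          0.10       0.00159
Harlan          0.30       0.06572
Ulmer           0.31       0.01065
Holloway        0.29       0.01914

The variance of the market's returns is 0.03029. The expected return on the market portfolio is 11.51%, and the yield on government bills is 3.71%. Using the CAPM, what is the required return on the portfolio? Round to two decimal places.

β_Talbot = 0.00159 / 0.03029 = 0.0525
β_Harlan = 0.06572 / 0.03029 = 2.1697
β_Ulmer = 0.01065 / 0.03029 = 0.3516
β_Holloway = 0.01914 / 0.03029 = 0.6319
β_P = Σ w_i β_i = 0.10×0.0525 + 0.30×2.1697 + 0.31×0.3516 + 0.29×0.6319 = 0.9484
MRP = 11.51% − 3.71% = 7.80%
E(R_P) = R_f + β_P × MRP = 3.71% + 0.9484 × 7.80% = 11.11%

11.11%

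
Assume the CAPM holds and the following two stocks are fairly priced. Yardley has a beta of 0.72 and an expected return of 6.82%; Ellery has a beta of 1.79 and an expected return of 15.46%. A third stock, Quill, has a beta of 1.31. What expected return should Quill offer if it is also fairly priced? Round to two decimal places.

11.58%

MRP (SML slope) = (15.46% − 6.82%) / (1.79 − 0.72) = 8.64% / 1.07 = 8.0748%
R_f (intercept) = 6.82% − 0.72 × 8.0748% = 1.0061%
E(R_Quill) = R_f + β × MRP = 1.0061% + 1.31 × 8.0748% = 11.58%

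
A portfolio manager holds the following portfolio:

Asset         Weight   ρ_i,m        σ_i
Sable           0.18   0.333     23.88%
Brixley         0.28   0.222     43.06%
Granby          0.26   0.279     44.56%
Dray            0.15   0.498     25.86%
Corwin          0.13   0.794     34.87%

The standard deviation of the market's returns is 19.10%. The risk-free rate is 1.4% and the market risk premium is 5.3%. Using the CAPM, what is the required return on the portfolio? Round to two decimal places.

β_Sable = 0.333 × 23.88% / 19.10% = 0.4163
β_Brixley = 0.222 × 43.06% / 19.10% = 0.5005
β_Granby = 0.279 × 44.56% / 19.10% = 0.6509
β_Dray = 0.498 × 25.86% / 19.10% = 0.6743
β_Corwin = 0.794 × 34.87% / 19.10% = 1.4496
β_P = Σ w_i β_i = 0.18×0.4163 + 0.28×0.5005 + 0.26×0.6509 + 0.15×0.6743 + 0.13×1.4496 = 0.6739
E(R_P) = R_f + β_P × MRP = 1.4% + 0.6739 × 5.3% = 4.97%

4.97%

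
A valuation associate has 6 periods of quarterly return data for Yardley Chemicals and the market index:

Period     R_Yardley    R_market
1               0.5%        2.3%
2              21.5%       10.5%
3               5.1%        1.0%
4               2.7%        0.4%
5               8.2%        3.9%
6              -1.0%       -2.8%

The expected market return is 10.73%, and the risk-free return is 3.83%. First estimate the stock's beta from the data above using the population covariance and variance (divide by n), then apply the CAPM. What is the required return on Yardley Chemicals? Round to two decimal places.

Mean R_i = (0.5 + 21.5 + 5.1 + 2.7 + 8.2 − 1.0) / 6 = 6.1667%
Mean R_m = (2.3 + 10.5 + 1.0 + 0.4 + 3.9 − 2.8) / 6 = 2.5500%
Σ(R_i − R̄_i)(R_m − R̄_m) = 173.5100  ⇒  Cov = 173.5100 / 6 = 28.9183
Σ(R_m − R̄_m)² = 100.7350  ⇒  Var(R_m) = 100.7350 / 6 = 16.7892
β = Cov / Var(R_m) = 28.9183 / 16.7892 = 1.7224
MRP = 10.73% − 3.83% = 6.90%
E(R) = R_f + β × MRP = 3.83% + 1.7224 × 6.90% = 15.71%

15.71%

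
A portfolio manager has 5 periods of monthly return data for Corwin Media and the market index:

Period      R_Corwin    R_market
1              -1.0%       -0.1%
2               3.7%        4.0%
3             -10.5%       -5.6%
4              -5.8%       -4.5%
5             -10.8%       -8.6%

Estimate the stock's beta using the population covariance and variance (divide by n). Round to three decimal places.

1.232

Mean R_i = (-1.0 + 3.7 − 10.5 − 5.8 − 10.8) / 5 = -4.8800%
Mean R_m = (-0.1 + 4.0 − 5.6 − 4.5 − 8.6) / 5 = -2.9600%
Σ(R_i − R̄_i)(R_m − R̄_m) = 120.4560  ⇒  Cov = 120.4560 / 5 = 24.0912
Σ(R_m − R̄_m)² = 97.7720  ⇒  Var(R_m) = 97.7720 / 5 = 19.5544
β = Cov / Var(R_m) = 24.0912 / 19.5544 = 1.2320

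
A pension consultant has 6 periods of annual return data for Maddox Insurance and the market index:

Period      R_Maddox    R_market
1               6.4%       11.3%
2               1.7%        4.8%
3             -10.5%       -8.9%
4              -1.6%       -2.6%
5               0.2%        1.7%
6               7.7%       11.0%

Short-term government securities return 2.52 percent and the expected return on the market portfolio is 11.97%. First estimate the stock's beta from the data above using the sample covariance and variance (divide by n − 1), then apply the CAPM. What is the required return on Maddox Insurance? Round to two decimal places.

10.18%

Mean R_i = (6.4 + 1.7 − 10.5 − 1.6 + 0.2 + 7.7) / 6 = 0.6500%
Mean R_m = (11.3 + 4.8 − 8.9 − 2.6 + 1.7 + 11.0) / 6 = 2.8833%
Σ(R_i − R̄_i)(R_m − R̄_m) = 251.8850  ⇒  Cov = 251.8850 / 5 = 50.3770
Σ(R_m − R̄_m)² = 310.7083  ⇒  Var(R_m) = 310.7083 / 5 = 62.1417
β = Cov / Var(R_m) = 50.3770 / 62.1417 = 0.8107
MRP = 11.97% − 2.52% = 9.45%
E(R) = R_f + β × MRP = 2.52% + 0.8107 × 9.45% = 10.18%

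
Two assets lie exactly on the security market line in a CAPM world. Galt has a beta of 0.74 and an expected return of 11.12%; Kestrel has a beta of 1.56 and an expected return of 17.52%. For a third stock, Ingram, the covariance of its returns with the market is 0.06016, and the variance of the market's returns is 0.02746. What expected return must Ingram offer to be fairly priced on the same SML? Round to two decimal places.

22.44%

MRP = (17.52% − 11.12%) / (1.56 − 0.74) = 7.8049%
R_f = 11.12% − 0.74 × 7.8049% = 5.3444%
β_Ingram = Cov / Var(R_m) = 0.06016 / 0.02746 = 2.1908
E(R_Ingram) = R_f + β × MRP = 5.3444% + 2.1908 × 7.8049% = 22.44%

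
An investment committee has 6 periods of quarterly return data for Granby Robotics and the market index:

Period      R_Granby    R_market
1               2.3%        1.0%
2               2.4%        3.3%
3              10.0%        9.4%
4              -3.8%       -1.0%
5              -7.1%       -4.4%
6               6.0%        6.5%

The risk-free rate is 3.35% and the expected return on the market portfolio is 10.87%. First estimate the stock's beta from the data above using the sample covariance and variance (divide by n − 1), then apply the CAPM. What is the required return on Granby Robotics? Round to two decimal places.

12.52%

Mean R_i = (2.3 + 2.4 + 10.0 − 3.8 − 7.1 + 6.0) / 6 = 1.6333%
Mean R_m = (1.0 + 3.3 + 9.4 − 1.0 − 4.4 + 6.5) / 6 = 2.4667%
Σ(R_i − R̄_i)(R_m − R̄_m) = 154.0867  ⇒  Cov = 154.0867 / 5 = 30.8173
Σ(R_m − R̄_m)² = 126.3533  ⇒  Var(R_m) = 126.3533 / 5 = 25.2707
β = Cov / Var(R_m) = 30.8173 / 25.2707 = 1.2195
MRP = 10.87% − 3.35% = 7.52%
E(R) = R_f + β × MRP = 3.35% + 1.2195 × 7.52% = 12.52%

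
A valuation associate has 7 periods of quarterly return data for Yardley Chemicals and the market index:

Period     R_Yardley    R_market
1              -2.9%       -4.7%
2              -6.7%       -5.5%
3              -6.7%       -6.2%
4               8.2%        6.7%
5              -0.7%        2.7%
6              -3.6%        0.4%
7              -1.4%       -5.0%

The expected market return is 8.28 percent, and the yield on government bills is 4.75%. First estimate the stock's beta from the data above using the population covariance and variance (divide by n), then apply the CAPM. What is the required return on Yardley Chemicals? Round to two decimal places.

7.78%

Mean R_i = (-2.9 − 6.7 − 6.7 + 8.2 − 0.7 − 3.6 − 1.4) / 7 = -1.9714%
Mean R_m = (-4.7 − 5.5 − 6.2 + 6.7 + 2.7 + 0.4 − 5.0) / 7 = -1.6571%
Σ(R_i − R̄_i)(R_m − R̄_m) = 127.7614  ⇒  Cov = 127.7614 / 7 = 18.2516
Σ(R_m − R̄_m)² = 148.8971  ⇒  Var(R_m) = 148.8971 / 7 = 21.2710
β = Cov / Var(R_m) = 18.2516 / 21.2710 = 0.8581
MRP = 8.28% − 4.75% = 3.53%
E(R) = R_f + β × MRP = 4.75% + 0.8581 × 3.53% = 7.78%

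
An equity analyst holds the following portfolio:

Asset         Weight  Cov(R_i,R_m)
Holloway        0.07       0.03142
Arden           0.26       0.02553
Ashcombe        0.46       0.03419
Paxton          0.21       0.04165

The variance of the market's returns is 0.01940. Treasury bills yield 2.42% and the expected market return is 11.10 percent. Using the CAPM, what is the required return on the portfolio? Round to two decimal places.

17.32%

β_Holloway = 0.03142 / 0.01940 = 1.6196
β_Arden = 0.02553 / 0.01940 = 1.3160
β_Ashcombe = 0.03419 / 0.01940 = 1.7624
β_Paxton = 0.04165 / 0.01940 = 2.1469
β_P = Σ w_i β_i = 0.07×1.6196 + 0.26×1.3160 + 0.46×1.7624 + 0.21×2.1469 = 1.7171
MRP = 11.10% − 2.42% = 8.68%
E(R_P) = R_f + β_P × MRP = 2.42% + 1.7171 × 8.68% = 17.32%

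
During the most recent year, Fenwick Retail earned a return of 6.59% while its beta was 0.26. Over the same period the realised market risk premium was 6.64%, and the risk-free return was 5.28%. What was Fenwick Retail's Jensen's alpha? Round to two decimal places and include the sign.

CAPM benchmark = R_f + β(R_m − R_f) = 5.28% + 0.26 × 6.64% = 7.0064%
α = actual − benchmark = 6.59% − 7.0064% = -0.42%

-0.42%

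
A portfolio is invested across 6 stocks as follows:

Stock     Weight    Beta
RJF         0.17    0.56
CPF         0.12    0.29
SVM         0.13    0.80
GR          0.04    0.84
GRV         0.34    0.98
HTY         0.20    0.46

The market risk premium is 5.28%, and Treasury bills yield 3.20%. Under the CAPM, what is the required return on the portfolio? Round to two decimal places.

6.86%

β_P = Σ w_i β_i = 0.17×0.56 + 0.12×0.29 + 0.13×0.80 + 0.04×0.84 + 0.34×0.98 + 0.20×0.46 = 0.6928
E(R_P) = R_f + β_P × MRP = 3.20% + 0.6928 × 5.28% = 6.86%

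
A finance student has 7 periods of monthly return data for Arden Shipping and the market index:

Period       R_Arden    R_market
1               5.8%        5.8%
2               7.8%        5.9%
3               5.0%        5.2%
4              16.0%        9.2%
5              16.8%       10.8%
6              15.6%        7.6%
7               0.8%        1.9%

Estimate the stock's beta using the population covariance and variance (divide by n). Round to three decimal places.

2.075

Mean R_i = (5.8 + 7.8 + 5.0 + 16.0 + 16.8 + 15.6 + 0.8) / 7 = 9.6857%
Mean R_m = (5.8 + 5.9 + 5.2 + 9.2 + 10.8 + 7.6 + 1.9) / 7 = 6.6286%
Σ(R_i − R̄_i)(R_m − R̄_m) = 104.9629  ⇒  Cov = 104.9629 / 7 = 14.9947
Σ(R_m − R̄_m)² = 50.5743  ⇒  Var(R_m) = 50.5743 / 7 = 7.2249
β = Cov / Var(R_m) = 14.9947 / 7.2249 = 2.0754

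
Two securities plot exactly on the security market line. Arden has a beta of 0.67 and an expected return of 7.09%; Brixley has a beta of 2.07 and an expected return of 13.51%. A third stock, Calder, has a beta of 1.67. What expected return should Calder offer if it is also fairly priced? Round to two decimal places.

11.68%

MRP (SML slope) = (13.51% − 7.09%) / (2.07 − 0.67) = 6.42% / 1.40 = 4.5857%
R_f (intercept) = 7.09% − 0.67 × 4.5857% = 4.0176%
E(R_Calder) = R_f + β × MRP = 4.0176% + 1.67 × 4.5857% = 11.68%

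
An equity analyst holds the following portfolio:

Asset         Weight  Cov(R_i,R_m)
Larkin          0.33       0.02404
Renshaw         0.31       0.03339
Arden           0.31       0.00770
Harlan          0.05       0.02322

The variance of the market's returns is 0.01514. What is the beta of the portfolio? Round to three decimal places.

1.442

β_Larkin = 0.02404 / 0.01514 = 1.5878
β_Renshaw = 0.03339 / 0.01514 = 2.2054
β_Arden = 0.00770 / 0.01514 = 0.5086
β_Harlan = 0.02322 / 0.01514 = 1.5337
β_P = Σ w_i β_i = 0.33×1.5878 + 0.31×2.2054 + 0.31×0.5086 + 0.05×1.5337 = 1.4420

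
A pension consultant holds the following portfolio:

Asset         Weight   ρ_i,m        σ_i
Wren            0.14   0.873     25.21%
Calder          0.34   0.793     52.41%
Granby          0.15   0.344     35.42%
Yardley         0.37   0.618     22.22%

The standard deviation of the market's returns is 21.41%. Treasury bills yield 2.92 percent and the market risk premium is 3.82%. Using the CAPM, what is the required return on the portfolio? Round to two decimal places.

7.22%

β_Wren = 0.873 × 25.21% / 21.41% = 1.0279
β_Calder = 0.793 × 52.41% / 21.41% = 1.9412
β_Granby = 0.344 × 35.42% / 21.41% = 0.5691
β_Yardley = 0.618 × 22.22% / 21.41% = 0.6414
β_P = Σ w_i β_i = 0.14×1.0279 + 0.34×1.9412 + 0.15×0.5691 + 0.37×0.6414 = 1.1266
E(R_P) = R_f + β_P × MRP = 2.92% + 1.1266 × 3.82% = 7.22%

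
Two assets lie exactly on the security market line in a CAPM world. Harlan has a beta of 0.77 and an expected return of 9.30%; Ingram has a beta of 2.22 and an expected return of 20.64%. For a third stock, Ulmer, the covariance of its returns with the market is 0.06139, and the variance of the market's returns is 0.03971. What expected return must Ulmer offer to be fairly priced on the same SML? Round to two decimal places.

15.37%

MRP = (20.64% − 9.30%) / (2.22 − 0.77) = 7.8207%
R_f = 9.30% − 0.77 × 7.8207% = 3.2781%
β_Ulmer = Cov / Var(R_m) = 0.06139 / 0.03971 = 1.5460
E(R_Ulmer) = R_f + β × MRP = 3.2781% + 1.5460 × 7.8207% = 15.37%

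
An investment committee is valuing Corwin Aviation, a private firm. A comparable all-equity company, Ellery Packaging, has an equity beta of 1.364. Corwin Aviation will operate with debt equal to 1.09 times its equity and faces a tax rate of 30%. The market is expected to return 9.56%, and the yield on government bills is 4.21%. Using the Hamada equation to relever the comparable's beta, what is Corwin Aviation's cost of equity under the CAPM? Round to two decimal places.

17.08%

β_L = β_U × [1 + (1 − t)(D/E)] = 1.364 × [1 + (1 − 0.30) × 1.09]
    = 1.364 × [1 + 0.70 × 1.09] = 1.364 × 1.7630 = 2.4047
MRP = 9.56% − 4.21% = 5.35%
E(R) = R_f + β_L × MRP = 4.21% + 2.4047 × 5.35% = 17.08%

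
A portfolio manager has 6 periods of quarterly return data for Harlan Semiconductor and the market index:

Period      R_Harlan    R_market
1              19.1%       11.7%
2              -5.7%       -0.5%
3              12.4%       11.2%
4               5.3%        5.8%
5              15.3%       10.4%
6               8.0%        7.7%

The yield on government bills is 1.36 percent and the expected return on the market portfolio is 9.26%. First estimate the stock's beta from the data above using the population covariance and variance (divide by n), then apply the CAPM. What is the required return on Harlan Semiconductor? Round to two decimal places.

15.98%

Mean R_i = (19.1 − 5.7 + 12.4 + 5.3 + 15.3 + 8.0) / 6 = 9.0667%
Mean R_m = (11.7 − 0.5 + 11.2 + 5.8 + 10.4 + 7.7) / 6 = 7.7167%
Σ(R_i − R̄_i)(R_m − R̄_m) = 196.8733  ⇒  Cov = 196.8733 / 6 = 32.8122
Σ(R_m − R̄_m)² = 106.3883  ⇒  Var(R_m) = 106.3883 / 6 = 17.7314
β = Cov / Var(R_m) = 32.8122 / 17.7314 = 1.8505
MRP = 9.26% − 1.36% = 7.90%
E(R) = R_f + β × MRP = 1.36% + 1.8505 × 7.90% = 15.98%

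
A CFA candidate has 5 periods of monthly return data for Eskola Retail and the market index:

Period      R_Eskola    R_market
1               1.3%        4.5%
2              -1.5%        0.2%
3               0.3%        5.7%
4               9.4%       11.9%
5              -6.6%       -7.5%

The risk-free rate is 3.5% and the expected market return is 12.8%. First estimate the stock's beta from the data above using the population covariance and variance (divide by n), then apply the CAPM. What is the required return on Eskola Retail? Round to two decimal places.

10.70%

Mean R_i = (1.3 − 1.5 + 0.3 + 9.4 − 6.6) / 5 = 0.5800%
Mean R_m = (4.5 + 0.2 + 5.7 + 11.9 − 7.5) / 5 = 2.9600%
Σ(R_i − R̄_i)(R_m − R̄_m) = 160.0360  ⇒  Cov = 160.0360 / 5 = 32.0072
Σ(R_m − R̄_m)² = 206.8320  ⇒  Var(R_m) = 206.8320 / 5 = 41.3664
β = Cov / Var(R_m) = 32.0072 / 41.3664 = 0.7737
MRP = 12.8% − 3.5% = 9.30%
E(R) = R_f + β × MRP = 3.5% + 0.7737 × 9.3% = 10.70%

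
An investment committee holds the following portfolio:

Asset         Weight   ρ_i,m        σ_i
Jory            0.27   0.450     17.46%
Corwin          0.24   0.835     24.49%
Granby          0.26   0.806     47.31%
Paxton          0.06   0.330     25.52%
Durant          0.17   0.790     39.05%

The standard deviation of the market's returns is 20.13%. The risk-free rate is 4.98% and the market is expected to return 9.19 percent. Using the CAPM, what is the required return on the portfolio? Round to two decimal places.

9.73%

β_Jory = 0.450 × 17.46% / 20.13% = 0.3903
β_Corwin = 0.835 × 24.49% / 20.13% = 1.0159
β_Granby = 0.806 × 47.31% / 20.13% = 1.8943
β_Paxton = 0.330 × 25.52% / 20.13% = 0.4184
β_Durant = 0.790 × 39.05% / 20.13% = 1.5325
β_P = Σ w_i β_i = 0.27×0.3903 + 0.24×1.0159 + 0.26×1.8943 + 0.06×0.4184 + 0.17×1.5325 = 1.1273
MRP = 9.19% − 4.98% = 4.21%
E(R_P) = R_f + β_P × MRP = 4.98% + 1.1273 × 4.21% = 9.73%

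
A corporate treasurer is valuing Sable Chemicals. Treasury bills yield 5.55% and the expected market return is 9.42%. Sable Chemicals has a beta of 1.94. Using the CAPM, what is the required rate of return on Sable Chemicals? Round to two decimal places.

13.06%

Market risk premium = E(R_m) − R_f = 9.42% − 5.55% = 3.87%
E(R) = R_f + β × MRP = 5.55% + 1.94 × 3.87% = 13.06%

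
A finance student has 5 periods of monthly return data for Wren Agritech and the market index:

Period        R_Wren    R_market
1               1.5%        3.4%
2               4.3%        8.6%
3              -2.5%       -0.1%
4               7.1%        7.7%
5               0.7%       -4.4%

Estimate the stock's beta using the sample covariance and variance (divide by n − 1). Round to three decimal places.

Mean R_i = (1.5 + 4.3 − 2.5 + 7.1 + 0.7) / 5 = 2.2200%
Mean R_m = (3.4 + 8.6 − 0.1 + 7.7 − 4.4) / 5 = 3.0400%
Σ(R_i − R̄_i)(R_m − R̄_m) = 60.1760  ⇒  Cov = 60.1760 / 4 = 15.0440
Σ(R_m − R̄_m)² = 117.9720  ⇒  Var(R_m) = 117.9720 / 4 = 29.4930
β = Cov / Var(R_m) = 15.0440 / 29.4930 = 0.5101

0.510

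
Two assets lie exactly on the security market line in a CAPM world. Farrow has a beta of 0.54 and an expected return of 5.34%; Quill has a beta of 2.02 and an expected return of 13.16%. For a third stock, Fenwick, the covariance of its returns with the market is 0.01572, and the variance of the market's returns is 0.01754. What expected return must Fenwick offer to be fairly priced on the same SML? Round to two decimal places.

7.22%

MRP = (13.16% − 5.34%) / (2.02 − 0.54) = 5.2838%
R_f = 5.34% − 0.54 × 5.2838% = 2.4867%
β_Fenwick = Cov / Var(R_m) = 0.01572 / 0.01754 = 0.8962
E(R_Fenwick) = R_f + β × MRP = 2.4867% + 0.8962 × 5.2838% = 7.22%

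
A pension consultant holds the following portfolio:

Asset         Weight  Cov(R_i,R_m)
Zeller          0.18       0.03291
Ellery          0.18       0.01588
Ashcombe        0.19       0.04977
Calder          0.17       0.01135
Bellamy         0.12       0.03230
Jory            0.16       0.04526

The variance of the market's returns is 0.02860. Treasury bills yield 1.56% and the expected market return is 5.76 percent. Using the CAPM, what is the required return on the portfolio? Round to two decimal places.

β_Zeller = 0.03291 / 0.02860 = 1.1507
β_Ellery = 0.01588 / 0.02860 = 0.5552
β_Ashcombe = 0.04977 / 0.02860 = 1.7402
β_Calder = 0.01135 / 0.02860 = 0.3969
β_Bellamy = 0.03230 / 0.02860 = 1.1294
β_Jory = 0.04526 / 0.02860 = 1.5825
β_P = Σ w_i β_i = 0.18×1.1507 + 0.18×0.5552 + 0.19×1.7402 + 0.17×0.3969 + 0.12×1.1294 + 0.16×1.5825 = 1.0939
MRP = 5.76% − 1.56% = 4.20%
E(R_P) = R_f + β_P × MRP = 1.56% + 1.0939 × 4.20% = 6.15%

6.15%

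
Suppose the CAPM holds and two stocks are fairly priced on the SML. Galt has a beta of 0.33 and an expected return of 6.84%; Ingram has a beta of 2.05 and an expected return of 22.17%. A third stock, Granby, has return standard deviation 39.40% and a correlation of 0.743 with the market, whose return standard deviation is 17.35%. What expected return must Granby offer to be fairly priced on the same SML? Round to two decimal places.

18.94%

MRP = (22.17% − 6.84%) / (2.05 − 0.33) = 8.9128%
R_f = 6.84% − 0.33 × 8.9128% = 3.8988%
β_Granby = ρ·σ_i/σ_m = 0.743 × 39.40 / 17.35 = 1.6873
E(R_Granby) = R_f + β × MRP = 3.8988% + 1.6873 × 8.9128% = 18.94%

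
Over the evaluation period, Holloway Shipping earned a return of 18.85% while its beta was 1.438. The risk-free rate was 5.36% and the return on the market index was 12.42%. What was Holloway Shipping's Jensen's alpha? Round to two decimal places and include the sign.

Market excess return = 12.42% − 5.36% = 7.06%
CAPM benchmark = R_f + β(R_m − R_f) = 5.36% + 1.438 × 7.06% = 15.51228%
α = actual − benchmark = 18.85% − 15.51228% = +3.34%

+3.34%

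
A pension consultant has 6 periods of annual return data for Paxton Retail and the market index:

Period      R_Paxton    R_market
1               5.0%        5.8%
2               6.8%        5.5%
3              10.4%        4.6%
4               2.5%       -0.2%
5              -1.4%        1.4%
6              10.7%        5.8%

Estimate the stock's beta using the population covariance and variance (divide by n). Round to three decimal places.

1.324

Mean R_i = (5.0 + 6.8 + 10.4 + 2.5 − 1.4 + 10.7) / 6 = 5.6667%
Mean R_m = (5.8 + 5.5 + 4.6 − 0.2 + 1.4 + 5.8) / 6 = 3.8167%
Σ(R_i − R̄_i)(R_m − R̄_m) = 44.0733  ⇒  Cov = 44.0733 / 6 = 7.3456
Σ(R_m − R̄_m)² = 33.2883  ⇒  Var(R_m) = 33.2883 / 6 = 5.5481
β = Cov / Var(R_m) = 7.3456 / 5.5481 = 1.3240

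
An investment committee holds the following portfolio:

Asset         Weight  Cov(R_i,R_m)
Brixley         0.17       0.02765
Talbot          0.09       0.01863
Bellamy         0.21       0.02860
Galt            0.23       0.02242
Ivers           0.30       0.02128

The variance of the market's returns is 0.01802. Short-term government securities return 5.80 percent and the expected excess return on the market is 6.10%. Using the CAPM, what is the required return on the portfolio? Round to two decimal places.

β_Brixley = 0.02765 / 0.01802 = 1.5344
β_Talbot = 0.01863 / 0.01802 = 1.0339
β_Bellamy = 0.02860 / 0.01802 = 1.5871
β_Galt = 0.02242 / 0.01802 = 1.2442
β_Ivers = 0.02128 / 0.01802 = 1.1809
β_P = Σ w_i β_i = 0.17×1.5344 + 0.09×1.0339 + 0.21×1.5871 + 0.23×1.2442 + 0.30×1.1809 = 1.3276
E(R_P) = R_f + β_P × MRP = 5.80% + 1.3276 × 6.10% = 13.90%

13.90%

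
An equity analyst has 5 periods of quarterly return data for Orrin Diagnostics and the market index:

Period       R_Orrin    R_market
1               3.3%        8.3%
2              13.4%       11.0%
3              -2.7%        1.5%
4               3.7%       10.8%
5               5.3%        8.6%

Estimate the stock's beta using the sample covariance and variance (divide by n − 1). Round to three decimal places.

Mean R_i = (3.3 + 13.4 − 2.7 + 3.7 + 5.3) / 5 = 4.6000%
Mean R_m = (8.3 + 11.0 + 1.5 + 10.8 + 8.6) / 5 = 8.0400%
Σ(R_i − R̄_i)(R_m − R̄_m) = 71.3600  ⇒  Cov = 71.3600 / 4 = 17.8400
Σ(R_m − R̄_m)² = 59.5320  ⇒  Var(R_m) = 59.5320 / 4 = 14.8830
β = Cov / Var(R_m) = 17.8400 / 14.8830 = 1.1987

1.199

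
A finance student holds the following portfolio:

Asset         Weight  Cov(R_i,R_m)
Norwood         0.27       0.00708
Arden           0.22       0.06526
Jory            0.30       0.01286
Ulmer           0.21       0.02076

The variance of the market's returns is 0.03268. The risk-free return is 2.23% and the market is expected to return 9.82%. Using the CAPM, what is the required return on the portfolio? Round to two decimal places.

β_Norwood = 0.00708 / 0.03268 = 0.2166
β_Arden = 0.06526 / 0.03268 = 1.9969
β_Jory = 0.01286 / 0.03268 = 0.3935
β_Ulmer = 0.02076 / 0.03268 = 0.6353
β_P = Σ w_i β_i = 0.27×0.2166 + 0.22×1.9969 + 0.30×0.3935 + 0.21×0.6353 = 0.7493
MRP = 9.82% − 2.23% = 7.59%
E(R_P) = R_f + β_P × MRP = 2.23% + 0.7493 × 7.59% = 7.92%

7.92%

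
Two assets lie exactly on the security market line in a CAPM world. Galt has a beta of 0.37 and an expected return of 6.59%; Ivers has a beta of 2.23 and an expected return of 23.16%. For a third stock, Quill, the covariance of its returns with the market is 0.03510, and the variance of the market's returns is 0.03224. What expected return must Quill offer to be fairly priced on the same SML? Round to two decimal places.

MRP = (23.16% − 6.59%) / (2.23 − 0.37) = 8.9086%
R_f = 6.59% − 0.37 × 8.9086% = 3.2938%
β_Quill = Cov / Var(R_m) = 0.03510 / 0.03224 = 1.0887
E(R_Quill) = R_f + β × MRP = 3.2938% + 1.0887 × 8.9086% = 12.99%

12.99%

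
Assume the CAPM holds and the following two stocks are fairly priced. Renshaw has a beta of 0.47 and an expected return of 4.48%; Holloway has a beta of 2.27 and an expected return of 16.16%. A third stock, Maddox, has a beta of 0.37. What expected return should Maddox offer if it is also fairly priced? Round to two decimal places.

MRP (SML slope) = (16.16% − 4.48%) / (2.27 − 0.47) = 11.68% / 1.80 = 6.4889%
R_f (intercept) = 4.48% − 0.47 × 6.4889% = 1.4302%
E(R_Maddox) = R_f + β × MRP = 1.4302% + 0.37 × 6.4889% = 3.83%

3.83%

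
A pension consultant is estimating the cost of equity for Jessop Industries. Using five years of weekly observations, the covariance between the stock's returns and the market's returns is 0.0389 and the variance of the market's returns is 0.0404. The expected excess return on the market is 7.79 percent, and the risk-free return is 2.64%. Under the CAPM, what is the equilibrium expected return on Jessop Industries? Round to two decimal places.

10.14%

β = Cov(R_i, R_m) / Var(R_m) = 0.0389 / 0.0404 = 0.9629
E(R) = R_f + β × MRP = 2.64% + 0.9629 × 7.79% = 10.14%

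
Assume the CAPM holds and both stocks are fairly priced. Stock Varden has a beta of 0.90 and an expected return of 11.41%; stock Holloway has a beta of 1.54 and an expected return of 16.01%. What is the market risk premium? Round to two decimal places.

7.19%

Both satisfy E(R) = R_f + β·MRP, so the slope of the SML is
MRP = (16.01% − 11.41%) / (1.54 − 0.90) = 4.60% / 0.64 = 7.1875%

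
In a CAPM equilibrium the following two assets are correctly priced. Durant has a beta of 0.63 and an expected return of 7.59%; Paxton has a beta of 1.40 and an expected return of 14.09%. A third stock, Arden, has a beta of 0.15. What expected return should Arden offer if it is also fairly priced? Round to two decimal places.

3.54%

MRP (SML slope) = (14.09% − 7.59%) / (1.40 − 0.63) = 6.50% / 0.77 = 8.4416%
R_f (intercept) = 7.59% − 0.63 × 8.4416% = 2.2718%
E(R_Arden) = R_f + β × MRP = 2.2718% + 0.15 × 8.4416% = 3.54%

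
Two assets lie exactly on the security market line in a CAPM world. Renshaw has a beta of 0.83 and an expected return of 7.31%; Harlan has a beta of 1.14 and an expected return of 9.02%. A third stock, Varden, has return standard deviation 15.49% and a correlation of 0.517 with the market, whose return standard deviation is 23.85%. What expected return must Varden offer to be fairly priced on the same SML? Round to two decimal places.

4.58%

MRP = (9.02% − 7.31%) / (1.14 − 0.83) = 5.5161%
R_f = 7.31% − 0.83 × 5.5161% = 2.7316%
β_Varden = ρ·σ_i/σ_m = 0.517 × 15.49 / 23.85 = 0.3358
E(R_Varden) = R_f + β × MRP = 2.7316% + 0.3358 × 5.5161% = 4.58%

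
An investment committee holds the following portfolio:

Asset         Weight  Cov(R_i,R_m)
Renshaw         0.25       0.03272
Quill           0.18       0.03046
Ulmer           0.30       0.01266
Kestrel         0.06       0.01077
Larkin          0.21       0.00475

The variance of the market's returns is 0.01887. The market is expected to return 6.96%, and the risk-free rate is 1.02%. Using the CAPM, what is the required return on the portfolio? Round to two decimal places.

β_Renshaw = 0.03272 / 0.01887 = 1.7340
β_Quill = 0.03046 / 0.01887 = 1.6142
β_Ulmer = 0.01266 / 0.01887 = 0.6709
β_Kestrel = 0.01077 / 0.01887 = 0.5707
β_Larkin = 0.00475 / 0.01887 = 0.2517
β_P = Σ w_i β_i = 0.25×1.7340 + 0.18×1.6142 + 0.30×0.6709 + 0.06×0.5707 + 0.21×0.2517 = 1.0124
MRP = 6.96% − 1.02% = 5.94%
E(R_P) = R_f + β_P × MRP = 1.02% + 1.0124 × 5.94% = 7.03%

7.03%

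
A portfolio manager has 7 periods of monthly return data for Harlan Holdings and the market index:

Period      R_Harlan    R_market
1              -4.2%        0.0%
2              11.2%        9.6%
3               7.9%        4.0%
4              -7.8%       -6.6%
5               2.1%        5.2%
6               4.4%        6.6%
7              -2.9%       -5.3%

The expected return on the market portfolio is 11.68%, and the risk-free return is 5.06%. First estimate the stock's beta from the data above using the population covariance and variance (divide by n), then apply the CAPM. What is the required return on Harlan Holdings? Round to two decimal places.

11.71%

Mean R_i = (-4.2 + 11.2 + 7.9 − 7.8 + 2.1 + 4.4 − 2.9) / 7 = 1.5286%
Mean R_m = (0.0 + 9.6 + 4.0 − 6.6 + 5.2 + 6.6 − 5.3) / 7 = 1.9286%
Σ(R_i − R̄_i)(R_m − R̄_m) = 225.2943  ⇒  Cov = 225.2943 / 7 = 32.1849
Σ(R_m − R̄_m)² = 224.3743  ⇒  Var(R_m) = 224.3743 / 7 = 32.0535
β = Cov / Var(R_m) = 32.1849 / 32.0535 = 1.0041
MRP = 11.68% − 5.06% = 6.62%
E(R) = R_f + β × MRP = 5.06% + 1.0041 × 6.62% = 11.71%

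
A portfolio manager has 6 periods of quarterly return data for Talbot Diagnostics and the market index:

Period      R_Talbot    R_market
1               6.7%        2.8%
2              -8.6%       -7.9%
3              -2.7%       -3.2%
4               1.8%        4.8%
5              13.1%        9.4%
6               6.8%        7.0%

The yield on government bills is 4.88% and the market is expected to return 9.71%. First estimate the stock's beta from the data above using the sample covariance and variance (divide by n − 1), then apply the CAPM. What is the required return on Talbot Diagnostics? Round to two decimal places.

10.27%

Mean R_i = (6.7 − 8.6 − 2.7 + 1.8 + 13.1 + 6.8) / 6 = 2.8500%
Mean R_m = (2.8 − 7.9 − 3.2 + 4.8 + 9.4 + 7.0) / 6 = 2.1500%
Σ(R_i − R̄_i)(R_m − R̄_m) = 237.9550  ⇒  Cov = 237.9550 / 5 = 47.5910
Σ(R_m − R̄_m)² = 213.1550  ⇒  Var(R_m) = 213.1550 / 5 = 42.6310
β = Cov / Var(R_m) = 47.5910 / 42.6310 = 1.1163
MRP = 9.71% − 4.88% = 4.83%
E(R) = R_f + β × MRP = 4.88% + 1.1163 × 4.83% = 10.27%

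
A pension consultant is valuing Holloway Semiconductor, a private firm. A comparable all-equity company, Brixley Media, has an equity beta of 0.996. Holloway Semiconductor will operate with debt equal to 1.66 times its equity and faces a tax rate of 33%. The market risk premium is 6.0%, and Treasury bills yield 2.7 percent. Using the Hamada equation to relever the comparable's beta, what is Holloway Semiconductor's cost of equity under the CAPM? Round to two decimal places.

15.32%

β_L = β_U × [1 + (1 − t)(D/E)] = 0.996 × [1 + (1 − 0.33) × 1.66]
    = 0.996 × [1 + 0.67 × 1.66] = 0.996 × 2.1122 = 2.1038
E(R) = R_f + β_L × MRP = 2.7% + 2.1038 × 6.0% = 15.32%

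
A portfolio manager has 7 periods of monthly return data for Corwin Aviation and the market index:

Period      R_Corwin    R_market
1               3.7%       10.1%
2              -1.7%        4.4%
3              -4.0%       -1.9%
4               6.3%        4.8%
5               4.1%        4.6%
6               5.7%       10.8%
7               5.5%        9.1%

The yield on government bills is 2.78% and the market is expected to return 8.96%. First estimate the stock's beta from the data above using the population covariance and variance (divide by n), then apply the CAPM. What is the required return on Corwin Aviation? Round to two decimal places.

7.02%

Mean R_i = (3.7 − 1.7 − 4.0 + 6.3 + 4.1 + 5.7 + 5.5) / 7 = 2.8000%
Mean R_m = (10.1 + 4.4 − 1.9 + 4.8 + 4.6 + 10.8 + 9.1) / 7 = 5.9857%
Σ(R_i − R̄_i)(R_m − R̄_m) = 80.8800  ⇒  Cov = 80.8800 / 7 = 11.5543
Σ(R_m − R̄_m)² = 117.8286  ⇒  Var(R_m) = 117.8286 / 7 = 16.8327
β = Cov / Var(R_m) = 11.5543 / 16.8327 = 0.6864
MRP = 8.96% − 2.78% = 6.18%
E(R) = R_f + β × MRP = 2.78% + 0.6864 × 6.18% = 7.02%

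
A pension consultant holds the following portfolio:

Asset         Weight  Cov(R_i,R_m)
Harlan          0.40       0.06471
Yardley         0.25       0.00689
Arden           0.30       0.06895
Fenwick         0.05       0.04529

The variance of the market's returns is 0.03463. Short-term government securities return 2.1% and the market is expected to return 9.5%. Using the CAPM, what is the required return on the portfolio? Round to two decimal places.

12.90%

β_Harlan = 0.06471 / 0.03463 = 1.8686
β_Yardley = 0.00689 / 0.03463 = 0.1990
β_Arden = 0.06895 / 0.03463 = 1.9910
β_Fenwick = 0.04529 / 0.03463 = 1.3078
β_P = Σ w_i β_i = 0.40×1.8686 + 0.25×0.1990 + 0.30×1.9910 + 0.05×1.3078 = 1.4599
MRP = 9.5% − 2.1% = 7.40%
E(R_P) = R_f + β_P × MRP = 2.1% + 1.4599 × 7.4% = 12.90%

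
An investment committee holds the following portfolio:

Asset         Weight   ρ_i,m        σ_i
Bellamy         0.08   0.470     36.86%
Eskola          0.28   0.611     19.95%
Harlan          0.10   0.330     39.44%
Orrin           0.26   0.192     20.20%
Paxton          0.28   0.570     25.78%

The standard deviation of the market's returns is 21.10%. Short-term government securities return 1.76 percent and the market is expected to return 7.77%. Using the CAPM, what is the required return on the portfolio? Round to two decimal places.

β_Bellamy = 0.470 × 36.86% / 21.10% = 0.8211
β_Eskola = 0.611 × 19.95% / 21.10% = 0.5777
β_Harlan = 0.330 × 39.44% / 21.10% = 0.6168
β_Orrin = 0.192 × 20.20% / 21.10% = 0.1838
β_Paxton = 0.570 × 25.78% / 21.10% = 0.6964
β_P = Σ w_i β_i = 0.08×0.8211 + 0.28×0.5777 + 0.10×0.6168 + 0.26×0.1838 + 0.28×0.6964 = 0.5319
MRP = 7.77% − 1.76% = 6.01%
E(R_P) = R_f + β_P × MRP = 1.76% + 0.5319 × 6.01% = 4.96%

4.96%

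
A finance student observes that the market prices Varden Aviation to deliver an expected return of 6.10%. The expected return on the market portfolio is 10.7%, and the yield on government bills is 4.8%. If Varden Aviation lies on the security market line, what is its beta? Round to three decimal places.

MRP = 10.7% − 4.8% = 5.90%
β = (E(R) − R_f) / MRP = (6.10% − 4.8%) / 5.9% = 1.30% / 5.9% = 0.220

0.220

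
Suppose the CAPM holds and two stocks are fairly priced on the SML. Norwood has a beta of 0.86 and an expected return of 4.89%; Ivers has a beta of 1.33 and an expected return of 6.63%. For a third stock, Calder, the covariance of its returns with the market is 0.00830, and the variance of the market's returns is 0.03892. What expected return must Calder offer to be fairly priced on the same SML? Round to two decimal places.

MRP = (6.63% − 4.89%) / (1.33 − 0.86) = 3.7021%
R_f = 4.89% − 0.86 × 3.7021% = 1.7062%
β_Calder = Cov / Var(R_m) = 0.00830 / 0.03892 = 0.2133
E(R_Calder) = R_f + β × MRP = 1.7062% + 0.2133 × 3.7021% = 2.50%

2.50%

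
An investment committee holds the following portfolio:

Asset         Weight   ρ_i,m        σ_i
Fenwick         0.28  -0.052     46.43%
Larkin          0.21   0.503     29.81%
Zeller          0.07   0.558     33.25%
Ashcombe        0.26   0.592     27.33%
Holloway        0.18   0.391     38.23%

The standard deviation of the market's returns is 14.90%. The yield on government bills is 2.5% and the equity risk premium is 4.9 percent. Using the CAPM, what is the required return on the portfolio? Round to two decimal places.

β_Fenwick = -0.052 × 46.43% / 14.90% = -0.1620
β_Larkin = 0.503 × 29.81% / 14.90% = 1.0063
β_Zeller = 0.558 × 33.25% / 14.90% = 1.2452
β_Ashcombe = 0.592 × 27.33% / 14.90% = 1.0859
β_Holloway = 0.391 × 38.23% / 14.90% = 1.0032
β_P = Σ w_i β_i = 0.28×-0.1620 + 0.21×1.0063 + 0.07×1.2452 + 0.26×1.0859 + 0.18×1.0032 = 0.7160
E(R_P) = R_f + β_P × MRP = 2.5% + 0.7160 × 4.9% = 6.01%

6.01%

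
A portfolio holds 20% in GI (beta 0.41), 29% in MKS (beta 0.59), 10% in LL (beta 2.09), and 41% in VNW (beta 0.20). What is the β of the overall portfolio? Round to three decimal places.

0.544

β_P = Σ w_i β_i = 0.20×0.41 + 0.29×0.59 + 0.10×2.09 + 0.41×0.20 = 0.5441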